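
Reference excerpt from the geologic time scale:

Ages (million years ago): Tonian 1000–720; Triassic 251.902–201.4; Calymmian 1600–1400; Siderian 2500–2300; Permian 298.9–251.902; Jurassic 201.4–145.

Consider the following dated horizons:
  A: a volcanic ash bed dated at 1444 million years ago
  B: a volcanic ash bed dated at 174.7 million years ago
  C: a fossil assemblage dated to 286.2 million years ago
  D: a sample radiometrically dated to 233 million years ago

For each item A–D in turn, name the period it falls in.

A — Calymmian; B — Jurassic; C — Permian; D — Triassic

Match each age against the start–end ranges in the excerpt: A = 1444 Ma → Calymmian (1600–1400); B = 174.7 Ma → Jurassic (201.4–145); C = 286.2 Ma → Permian (298.9–251.902); D = 233 Ma → Triassic (251.902–201.4).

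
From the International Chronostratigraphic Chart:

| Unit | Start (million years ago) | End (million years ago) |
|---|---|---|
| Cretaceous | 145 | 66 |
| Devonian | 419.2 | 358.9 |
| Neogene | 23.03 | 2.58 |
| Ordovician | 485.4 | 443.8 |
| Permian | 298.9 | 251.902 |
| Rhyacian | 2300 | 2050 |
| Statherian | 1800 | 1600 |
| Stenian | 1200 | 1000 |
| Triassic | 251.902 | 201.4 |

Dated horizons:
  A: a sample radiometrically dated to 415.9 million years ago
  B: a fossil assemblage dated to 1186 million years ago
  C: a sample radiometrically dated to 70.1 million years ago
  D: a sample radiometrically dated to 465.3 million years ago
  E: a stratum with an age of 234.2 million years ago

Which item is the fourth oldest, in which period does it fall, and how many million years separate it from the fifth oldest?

E, in the Triassic; 164.1 million years to C

Sorted oldest-first by Ma: B (1186), D (465.3), A (415.9), E (234.2), C (70.1).
The fourth oldest is E at 234.2 Ma, which lies in 251.902–201.4 Ma: the Triassic.
The fifth oldest is C at 70.1 Ma; separation = |234.2 − 70.1| = 164.1 Myr.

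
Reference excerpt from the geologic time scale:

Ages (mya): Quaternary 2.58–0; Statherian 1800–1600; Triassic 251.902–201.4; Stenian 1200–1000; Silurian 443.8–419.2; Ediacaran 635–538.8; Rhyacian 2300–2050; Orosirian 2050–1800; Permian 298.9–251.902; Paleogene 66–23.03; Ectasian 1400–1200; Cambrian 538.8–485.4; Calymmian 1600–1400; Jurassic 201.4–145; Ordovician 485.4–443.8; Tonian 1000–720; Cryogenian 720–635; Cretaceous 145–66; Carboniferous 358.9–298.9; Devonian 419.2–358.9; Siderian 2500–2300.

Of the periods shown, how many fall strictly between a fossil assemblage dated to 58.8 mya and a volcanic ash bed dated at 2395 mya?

18

The older date is 2395 Ma and the younger is 58.8 Ma.
Periods with start < 2395 and end > 58.8 Ma: Rhyacian (2300–2050), Orosirian (2050–1800), Statherian (1800–1600), Calymmian (1600–1400), Ectasian (1400–1200), Stenian (1200–1000), Tonian (1000–720), Cryogenian (720–635), Ediacaran (635–538.8), Cambrian (538.8–485.4), Ordovician (485.4–443.8), Silurian (443.8–419.2), Devonian (419.2–358.9), Carboniferous (358.9–298.9), Permian (298.9–251.902), Triassic (251.902–201.4), Jurassic (201.4–145), Cretaceous (145–66).
That is 18 complete periods.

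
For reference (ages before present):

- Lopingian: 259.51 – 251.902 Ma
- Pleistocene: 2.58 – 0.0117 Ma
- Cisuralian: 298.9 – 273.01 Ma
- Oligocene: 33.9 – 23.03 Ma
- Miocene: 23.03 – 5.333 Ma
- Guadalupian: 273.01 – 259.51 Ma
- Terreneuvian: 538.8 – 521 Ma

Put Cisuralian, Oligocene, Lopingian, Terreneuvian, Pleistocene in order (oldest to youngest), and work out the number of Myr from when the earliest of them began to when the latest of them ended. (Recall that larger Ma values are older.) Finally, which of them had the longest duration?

From the excerpt: Cisuralian 298.9–273.01; Oligocene 33.9–23.03; Lopingian 259.51–251.902; Terreneuvian 538.8–521; Pleistocene 2.58–0.0117 (Ma).
Larger Ma is earlier, so the oldest is Terreneuvian and the youngest is Pleistocene; oldest to youngest: Terreneuvian, Cisuralian, Lopingian, Oligocene, Pleistocene.
Oldest start 538.8 minus youngest end 0.0117 gives 538.7883 Myr overall.
Individual lengths (start − end): Pleistocene 2.5683; Terreneuvian 17.8; Cisuralian 25.89; Oligocene 10.87; Lopingian 7.608. The largest is Cisuralian at 25.89 Myr.

Terreneuvian → Cisuralian → Lopingian → Oligocene → Pleistocene; total span 538.7883 Myr; longest is Cisuralian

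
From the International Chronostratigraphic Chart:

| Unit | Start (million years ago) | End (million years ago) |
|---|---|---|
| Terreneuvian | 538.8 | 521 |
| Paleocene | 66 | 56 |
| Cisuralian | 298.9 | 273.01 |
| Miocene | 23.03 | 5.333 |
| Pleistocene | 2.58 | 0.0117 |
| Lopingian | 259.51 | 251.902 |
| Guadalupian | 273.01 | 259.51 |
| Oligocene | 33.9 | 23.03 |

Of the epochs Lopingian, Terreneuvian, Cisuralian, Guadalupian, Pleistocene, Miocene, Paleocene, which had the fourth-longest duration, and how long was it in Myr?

Start − end for each: Lopingian 259.51 − 251.902 = 7.608; Terreneuvian 538.8 − 521 = 17.8; Cisuralian 298.9 − 273.01 = 25.89; Guadalupian 273.01 − 259.51 = 13.5; Pleistocene 2.58 − 0.0117 = 2.5683; Miocene 23.03 − 5.333 = 17.697; Paleocene 66 − 56 = 10.
Ranking these from longest: Cisuralian > Terreneuvian > Miocene > Guadalupian > Paleocene > Lopingian > Pleistocene.
Position 4 in that ranking is Guadalupian, which lasted 13.5 Myr.

Guadalupian, 13.5 million years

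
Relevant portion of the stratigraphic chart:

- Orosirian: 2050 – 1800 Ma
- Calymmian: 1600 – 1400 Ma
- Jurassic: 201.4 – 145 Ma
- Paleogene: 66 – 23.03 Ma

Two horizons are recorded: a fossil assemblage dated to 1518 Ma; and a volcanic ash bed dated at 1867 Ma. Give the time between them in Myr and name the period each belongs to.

Elapsed time: 1867 − 1518 = 349 Myr.
1518 Ma lies within 1600–1400 Ma: Calymmian.
1867 Ma lies within 2050–1800 Ma: Orosirian.

349 million years apart; the first in the Calymmian, the second in the Orosirian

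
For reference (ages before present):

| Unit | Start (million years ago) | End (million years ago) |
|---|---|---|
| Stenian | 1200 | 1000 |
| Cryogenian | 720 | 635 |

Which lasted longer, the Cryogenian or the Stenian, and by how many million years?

Cryogenian: 720 − 635 = 85 Myr.
Stenian: 1200 − 1000 = 200 Myr.
Difference: 200 − 85 = 115 Myr, so the Stenian was longer.

Stenian, by 115 million years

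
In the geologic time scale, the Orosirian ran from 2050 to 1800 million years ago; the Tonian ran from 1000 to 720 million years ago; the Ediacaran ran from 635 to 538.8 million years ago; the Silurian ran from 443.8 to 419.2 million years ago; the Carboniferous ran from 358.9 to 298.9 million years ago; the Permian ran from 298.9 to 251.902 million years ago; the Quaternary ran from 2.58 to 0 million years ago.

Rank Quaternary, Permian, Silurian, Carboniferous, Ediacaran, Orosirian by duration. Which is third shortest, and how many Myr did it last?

Durations: Quaternary 2.58; Permian 46.998; Silurian 24.6; Carboniferous 60; Ediacaran 96.2; Orosirian 250 Myr.
Sorted shortest-first: Quaternary (2.58), Silurian (24.6), Permian (46.998), Carboniferous (60), Ediacaran (96.2), Orosirian (250).
The third shortest is Permian at 46.998 Myr.

Permian, 46.998 million years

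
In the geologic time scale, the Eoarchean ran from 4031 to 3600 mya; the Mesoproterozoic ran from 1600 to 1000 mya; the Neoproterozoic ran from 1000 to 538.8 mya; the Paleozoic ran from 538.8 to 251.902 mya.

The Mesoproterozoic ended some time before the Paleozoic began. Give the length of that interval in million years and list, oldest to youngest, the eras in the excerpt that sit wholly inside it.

461.2 million years; Neoproterozoic

End of Mesoproterozoic = 1000 Ma; start of Paleozoic = 538.8 Ma.
Gap = 1000 − 538.8 = 461.2 Myr.
Eras wholly inside 1000–538.8 Ma: Neoproterozoic (1000–538.8).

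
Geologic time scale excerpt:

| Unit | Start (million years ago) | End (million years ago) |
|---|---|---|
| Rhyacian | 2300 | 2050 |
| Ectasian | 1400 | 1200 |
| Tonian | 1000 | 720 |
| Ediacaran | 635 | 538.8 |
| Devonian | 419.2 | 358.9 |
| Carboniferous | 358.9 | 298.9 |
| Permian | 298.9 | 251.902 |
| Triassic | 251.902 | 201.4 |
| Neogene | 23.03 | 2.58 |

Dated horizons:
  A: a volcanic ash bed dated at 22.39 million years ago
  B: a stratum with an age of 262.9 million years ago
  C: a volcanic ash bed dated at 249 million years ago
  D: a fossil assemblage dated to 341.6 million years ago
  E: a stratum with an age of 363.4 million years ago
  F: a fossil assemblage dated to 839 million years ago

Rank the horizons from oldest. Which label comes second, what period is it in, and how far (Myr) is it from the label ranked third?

Larger Ma means older, so oldest first: F 839 > E 363.4 > D 341.6 > B 262.9 > C 249 > A 22.39.
Counting 2 along gives E (363.4 Ma); the excerpt puts that inside the Devonian, 419.2–358.9 Ma.
Next in line is D (341.6 Ma), and 363.4 − 341.6 = 21.8 Myr.

E, in the Devonian; 21.8 million years to D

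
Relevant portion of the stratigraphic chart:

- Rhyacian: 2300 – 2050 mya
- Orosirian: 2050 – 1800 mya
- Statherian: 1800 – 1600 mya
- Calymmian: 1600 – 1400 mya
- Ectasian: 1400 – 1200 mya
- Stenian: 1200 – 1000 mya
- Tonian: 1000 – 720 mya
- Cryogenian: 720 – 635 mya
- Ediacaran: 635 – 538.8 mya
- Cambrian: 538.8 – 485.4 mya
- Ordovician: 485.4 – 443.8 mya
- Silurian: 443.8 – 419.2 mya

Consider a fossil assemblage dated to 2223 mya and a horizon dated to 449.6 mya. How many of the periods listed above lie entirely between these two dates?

9

The older date is 2223 Ma and the younger is 449.6 Ma.
Periods with start < 2223 and end > 449.6 Ma: Orosirian (2050–1800), Statherian (1800–1600), Calymmian (1600–1400), Ectasian (1400–1200), Stenian (1200–1000), Tonian (1000–720), Cryogenian (720–635), Ediacaran (635–538.8), Cambrian (538.8–485.4).
That is 9 complete periods.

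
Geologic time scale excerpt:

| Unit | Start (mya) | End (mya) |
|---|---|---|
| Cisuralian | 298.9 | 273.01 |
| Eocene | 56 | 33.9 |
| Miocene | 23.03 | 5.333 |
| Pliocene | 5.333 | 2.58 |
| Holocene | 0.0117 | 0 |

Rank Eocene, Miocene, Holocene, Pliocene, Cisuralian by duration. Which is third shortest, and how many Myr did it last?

Durations: Eocene 22.1; Miocene 17.697; Holocene 0.0117; Pliocene 2.753; Cisuralian 25.89 Myr.
Sorted shortest-first: Holocene (0.0117), Pliocene (2.753), Miocene (17.697), Eocene (22.1), Cisuralian (25.89).
The third shortest is Miocene at 17.697 Myr.

Miocene, 17.697 million years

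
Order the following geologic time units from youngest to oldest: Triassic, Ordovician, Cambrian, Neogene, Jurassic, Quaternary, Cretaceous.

Quaternary, Neogene, Cretaceous, Jurassic, Triassic, Ordovician, Cambrian

Era membership (oldest first within each) — Paleozoic: Cambrian, Ordovician; Mesozoic: Triassic, Jurassic, Cretaceous; Cenozoic: Neogene, Quaternary. Paleozoic precedes Mesozoic, which precedes Cenozoic. Concatenating the groups in that era order and then reversing gives youngest to oldest.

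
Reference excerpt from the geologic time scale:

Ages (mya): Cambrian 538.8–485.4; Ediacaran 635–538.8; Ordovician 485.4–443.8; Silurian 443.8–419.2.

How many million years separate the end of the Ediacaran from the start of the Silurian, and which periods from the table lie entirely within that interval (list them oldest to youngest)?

95 million years; Cambrian, Ordovician

The Ediacaran closes at 538.8 Ma and the Silurian opens at 443.8 Ma, so the interval is 538.8 − 443.8 = 95 Myr.
A period fits inside if it starts at or after 538.8 Ma and ends at or before 443.8 Ma; oldest first that gives Cambrian, Ordovician.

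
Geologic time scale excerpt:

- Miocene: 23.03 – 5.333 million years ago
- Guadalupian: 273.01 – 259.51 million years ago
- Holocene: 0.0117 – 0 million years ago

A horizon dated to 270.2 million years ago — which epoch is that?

Guadalupian

270.2 Ma lies between 273.01 and 259.51 Ma, so it falls in the Guadalupian.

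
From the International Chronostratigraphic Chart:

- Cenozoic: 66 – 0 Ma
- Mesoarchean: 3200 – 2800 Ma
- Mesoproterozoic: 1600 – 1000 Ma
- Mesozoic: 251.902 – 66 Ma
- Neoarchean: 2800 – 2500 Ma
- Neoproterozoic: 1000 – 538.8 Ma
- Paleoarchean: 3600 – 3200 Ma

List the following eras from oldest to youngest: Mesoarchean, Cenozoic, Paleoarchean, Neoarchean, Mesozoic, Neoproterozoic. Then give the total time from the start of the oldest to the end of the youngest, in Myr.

Paleoarchean → Mesoarchean → Neoarchean → Neoproterozoic → Mesozoic → Cenozoic; total span 3600 Myr

From the excerpt: Mesoarchean 3200–2800; Cenozoic 66–0; Paleoarchean 3600–3200; Neoarchean 2800–2500; Mesozoic 251.902–66; Neoproterozoic 1000–538.8 (Ma).
Larger Ma is earlier, so the oldest is Paleoarchean and the youngest is Cenozoic; oldest to youngest: Paleoarchean, Mesoarchean, Neoarchean, Neoproterozoic, Mesozoic, Cenozoic.
Oldest start 3600 minus youngest end 0 gives 3600 Myr overall.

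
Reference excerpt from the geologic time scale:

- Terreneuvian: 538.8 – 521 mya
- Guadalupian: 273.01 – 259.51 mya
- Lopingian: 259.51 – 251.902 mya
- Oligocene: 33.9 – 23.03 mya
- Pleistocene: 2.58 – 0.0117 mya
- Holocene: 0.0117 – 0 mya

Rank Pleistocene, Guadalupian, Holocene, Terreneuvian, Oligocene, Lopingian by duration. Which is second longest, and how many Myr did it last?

Guadalupian, 13.5 million years

Durations: Pleistocene 2.5683; Guadalupian 13.5; Holocene 0.0117; Terreneuvian 17.8; Oligocene 10.87; Lopingian 7.608 Myr.
Sorted longest-first: Terreneuvian (17.8), Guadalupian (13.5), Oligocene (10.87), Lopingian (7.608), Pleistocene (2.5683), Holocene (0.0117).
The second longest is Guadalupian at 13.5 Myr.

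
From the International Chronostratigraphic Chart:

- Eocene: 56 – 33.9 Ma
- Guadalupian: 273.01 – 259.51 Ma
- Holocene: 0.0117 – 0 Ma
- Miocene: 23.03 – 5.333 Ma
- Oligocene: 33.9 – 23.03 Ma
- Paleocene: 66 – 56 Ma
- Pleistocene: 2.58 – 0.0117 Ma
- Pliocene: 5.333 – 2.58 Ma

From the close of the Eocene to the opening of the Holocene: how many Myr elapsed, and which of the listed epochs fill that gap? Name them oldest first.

The Eocene closes at 33.9 Ma and the Holocene opens at 0.0117 Ma, so the interval is 33.9 − 0.0117 = 33.8883 Myr.
An epoch fits inside if it starts at or after 33.9 Ma and ends at or before 0.0117 Ma; oldest first that gives Oligocene, Miocene, Pliocene, Pleistocene.

33.8883 million years; Oligocene, Miocene, Pliocene, Pleistocene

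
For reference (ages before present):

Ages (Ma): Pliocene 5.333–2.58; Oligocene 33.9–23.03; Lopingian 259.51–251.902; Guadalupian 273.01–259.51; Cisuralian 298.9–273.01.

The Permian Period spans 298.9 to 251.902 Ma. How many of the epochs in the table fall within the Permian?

Epochs inside 298.9–251.902 Ma: Cisuralian, Guadalupian, Lopingian — 3 in total.

3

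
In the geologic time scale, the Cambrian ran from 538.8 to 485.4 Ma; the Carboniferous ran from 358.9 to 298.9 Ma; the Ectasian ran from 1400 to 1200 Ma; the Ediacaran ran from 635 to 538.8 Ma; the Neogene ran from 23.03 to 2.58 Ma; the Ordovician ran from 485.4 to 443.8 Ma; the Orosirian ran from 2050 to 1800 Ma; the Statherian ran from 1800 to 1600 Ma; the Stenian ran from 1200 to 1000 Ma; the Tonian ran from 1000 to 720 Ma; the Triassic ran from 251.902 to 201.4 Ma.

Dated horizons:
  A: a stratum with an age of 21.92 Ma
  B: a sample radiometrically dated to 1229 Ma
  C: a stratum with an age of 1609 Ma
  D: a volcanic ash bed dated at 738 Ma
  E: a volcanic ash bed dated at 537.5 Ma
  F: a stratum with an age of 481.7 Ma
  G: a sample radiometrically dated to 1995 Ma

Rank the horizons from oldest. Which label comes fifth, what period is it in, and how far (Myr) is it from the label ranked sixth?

Larger Ma means older, so oldest first: G 1995 > C 1609 > B 1229 > D 738 > E 537.5 > F 481.7 > A 21.92.
Counting 5 along gives E (537.5 Ma); the excerpt puts that inside the Cambrian, 538.8–485.4 Ma.
Next in line is F (481.7 Ma), and 537.5 − 481.7 = 55.8 Myr.

E, in the Cambrian; 55.8 million years to F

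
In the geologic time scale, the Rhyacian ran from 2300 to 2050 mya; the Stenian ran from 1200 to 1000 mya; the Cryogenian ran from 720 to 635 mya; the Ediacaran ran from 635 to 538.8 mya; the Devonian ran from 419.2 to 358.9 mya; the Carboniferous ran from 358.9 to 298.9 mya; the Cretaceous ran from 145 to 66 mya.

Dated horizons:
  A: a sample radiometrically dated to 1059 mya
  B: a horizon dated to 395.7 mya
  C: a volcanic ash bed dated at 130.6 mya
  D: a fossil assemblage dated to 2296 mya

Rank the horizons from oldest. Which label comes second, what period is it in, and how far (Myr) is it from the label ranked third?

A, in the Stenian; 663.3 million years to B

Larger Ma means older, so oldest first: D 2296 > A 1059 > B 395.7 > C 130.6.
Counting 2 along gives A (1059 Ma); the excerpt puts that inside the Stenian, 1200–1000 Ma.
Next in line is B (395.7 Ma), and 1059 − 395.7 = 663.3 Myr.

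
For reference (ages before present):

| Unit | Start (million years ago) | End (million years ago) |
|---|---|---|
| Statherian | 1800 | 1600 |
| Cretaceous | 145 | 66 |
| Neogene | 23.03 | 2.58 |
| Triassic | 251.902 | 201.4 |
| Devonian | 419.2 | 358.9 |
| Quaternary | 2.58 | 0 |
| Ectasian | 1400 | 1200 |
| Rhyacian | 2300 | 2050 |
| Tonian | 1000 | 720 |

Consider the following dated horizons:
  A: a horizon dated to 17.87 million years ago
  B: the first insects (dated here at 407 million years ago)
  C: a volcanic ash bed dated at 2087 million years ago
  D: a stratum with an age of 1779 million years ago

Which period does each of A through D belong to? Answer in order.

Match each age against the start–end ranges in the excerpt: A = 17.87 Ma → Neogene (23.03–2.58); B = 407 Ma → Devonian (419.2–358.9); C = 2087 Ma → Rhyacian (2300–2050); D = 1779 Ma → Statherian (1800–1600).

A — Neogene; B — Devonian; C — Rhyacian; D — Statherian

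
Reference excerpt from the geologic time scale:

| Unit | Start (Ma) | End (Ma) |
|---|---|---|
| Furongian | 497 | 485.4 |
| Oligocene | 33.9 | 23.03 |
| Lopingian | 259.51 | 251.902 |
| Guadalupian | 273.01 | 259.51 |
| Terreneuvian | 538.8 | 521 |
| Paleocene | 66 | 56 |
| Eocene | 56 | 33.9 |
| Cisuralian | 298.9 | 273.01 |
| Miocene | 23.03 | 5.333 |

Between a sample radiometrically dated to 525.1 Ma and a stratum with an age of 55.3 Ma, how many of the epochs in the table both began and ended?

5

The older date is 525.1 Ma and the younger is 55.3 Ma.
Epochs with start < 525.1 and end > 55.3 Ma: Furongian (497–485.4), Cisuralian (298.9–273.01), Guadalupian (273.01–259.51), Lopingian (259.51–251.902), Paleocene (66–56).
That is 5 complete epochs.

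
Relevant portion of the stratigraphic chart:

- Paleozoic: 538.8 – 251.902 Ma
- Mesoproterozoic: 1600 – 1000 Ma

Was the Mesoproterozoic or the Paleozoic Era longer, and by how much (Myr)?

Mesoproterozoic, by 313.102 million years

Mesoproterozoic: 1600 − 1000 = 600 Myr.
Paleozoic: 538.8 − 251.902 = 286.898 Myr.
Difference: 600 − 286.898 = 313.102 Myr, so the Mesoproterozoic was longer.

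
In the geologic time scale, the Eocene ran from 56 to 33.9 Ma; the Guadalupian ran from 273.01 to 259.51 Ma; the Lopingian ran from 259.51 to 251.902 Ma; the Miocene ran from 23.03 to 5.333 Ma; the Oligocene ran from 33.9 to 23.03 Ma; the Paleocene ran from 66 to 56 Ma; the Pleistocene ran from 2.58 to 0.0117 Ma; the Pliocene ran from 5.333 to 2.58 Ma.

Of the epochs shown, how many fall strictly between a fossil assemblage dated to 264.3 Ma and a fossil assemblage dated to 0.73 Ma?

264.3 Ma sits inside the Guadalupian (273.01–259.51) and 0.73 Ma inside the Pleistocene (2.58–0.0117); neither of those is wholly between the two dates.
The listed epochs lying completely between them are Lopingian, Paleocene, Eocene, Oligocene, Miocene, Pliocene — 6 in all.

6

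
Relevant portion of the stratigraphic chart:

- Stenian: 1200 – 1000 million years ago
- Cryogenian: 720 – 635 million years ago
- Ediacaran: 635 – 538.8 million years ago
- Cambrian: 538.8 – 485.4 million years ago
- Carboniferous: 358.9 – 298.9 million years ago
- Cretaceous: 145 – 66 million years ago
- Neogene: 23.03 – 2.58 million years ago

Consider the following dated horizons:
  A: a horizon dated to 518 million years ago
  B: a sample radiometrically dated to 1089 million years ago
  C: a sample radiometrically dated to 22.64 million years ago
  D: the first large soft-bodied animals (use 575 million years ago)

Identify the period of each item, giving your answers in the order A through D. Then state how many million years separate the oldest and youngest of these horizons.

Match each age against the start–end ranges in the excerpt: A = 518 Ma → Cambrian (538.8–485.4); B = 1089 Ma → Stenian (1200–1000); C = 22.64 Ma → Neogene (23.03–2.58); D = 575 Ma → Ediacaran (635–538.8).
The largest age is 1089 Ma and the smallest is 22.64 Ma; their difference is 1066.36 Myr.

A — Cambrian; B — Stenian; C — Neogene; D — Ediacaran; span 1066.36 million years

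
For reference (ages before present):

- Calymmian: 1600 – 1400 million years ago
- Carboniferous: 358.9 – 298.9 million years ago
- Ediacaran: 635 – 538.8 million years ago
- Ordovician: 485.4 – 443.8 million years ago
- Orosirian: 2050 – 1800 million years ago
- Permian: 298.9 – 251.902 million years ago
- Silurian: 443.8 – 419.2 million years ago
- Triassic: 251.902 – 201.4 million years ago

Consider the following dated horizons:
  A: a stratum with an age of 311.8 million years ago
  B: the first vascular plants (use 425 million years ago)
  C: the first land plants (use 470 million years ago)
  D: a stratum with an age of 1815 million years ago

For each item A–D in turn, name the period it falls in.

A — Carboniferous; B — Silurian; C — Ordovician; D — Orosirian

Match each age against the start–end ranges in the excerpt: A = 311.8 Ma → Carboniferous (358.9–298.9); B = 425 Ma → Silurian (443.8–419.2); C = 470 Ma → Ordovician (485.4–443.8); D = 1815 Ma → Orosirian (2050–1800).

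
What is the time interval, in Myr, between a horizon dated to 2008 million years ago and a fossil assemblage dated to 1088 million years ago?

920 million years

2008 − 1088 = 920 million years.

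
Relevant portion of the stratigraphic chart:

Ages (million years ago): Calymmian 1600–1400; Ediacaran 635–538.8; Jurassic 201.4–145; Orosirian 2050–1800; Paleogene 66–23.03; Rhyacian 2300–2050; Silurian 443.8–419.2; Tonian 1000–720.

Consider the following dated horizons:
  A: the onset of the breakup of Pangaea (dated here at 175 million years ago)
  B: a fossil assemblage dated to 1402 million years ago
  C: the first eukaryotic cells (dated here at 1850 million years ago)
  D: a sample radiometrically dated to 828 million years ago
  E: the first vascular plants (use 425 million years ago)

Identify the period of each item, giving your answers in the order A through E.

A: 175 Ma lies in 201.4–145 Ma, so Jurassic.
B: 1402 Ma lies in 1600–1400 Ma, so Calymmian.
C: 1850 Ma lies in 2050–1800 Ma, so Orosirian.
D: 828 Ma lies in 1000–720 Ma, so Tonian.
E: 425 Ma lies in 443.8–419.2 Ma, so Silurian.

A — Jurassic; B — Calymmian; C — Orosirian; D — Tonian; E — Silurian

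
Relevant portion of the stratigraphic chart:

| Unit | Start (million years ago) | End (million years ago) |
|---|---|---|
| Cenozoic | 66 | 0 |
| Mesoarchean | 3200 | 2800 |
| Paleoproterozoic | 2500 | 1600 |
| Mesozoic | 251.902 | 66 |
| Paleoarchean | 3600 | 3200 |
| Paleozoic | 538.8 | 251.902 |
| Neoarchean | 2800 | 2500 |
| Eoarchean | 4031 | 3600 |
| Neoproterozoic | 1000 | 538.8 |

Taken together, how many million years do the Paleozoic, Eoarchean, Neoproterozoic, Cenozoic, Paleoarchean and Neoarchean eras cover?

1945.098 million years

Duration is start − end for each: (538.8 − 251.902) + (4031 − 3600) + (1000 − 538.8) + (66 − 0) + (3600 − 3200) + (2800 − 2500).
That is 286.898 + 431 + 461.2 + 66 + 400 + 300, which totals 1945.098 million years.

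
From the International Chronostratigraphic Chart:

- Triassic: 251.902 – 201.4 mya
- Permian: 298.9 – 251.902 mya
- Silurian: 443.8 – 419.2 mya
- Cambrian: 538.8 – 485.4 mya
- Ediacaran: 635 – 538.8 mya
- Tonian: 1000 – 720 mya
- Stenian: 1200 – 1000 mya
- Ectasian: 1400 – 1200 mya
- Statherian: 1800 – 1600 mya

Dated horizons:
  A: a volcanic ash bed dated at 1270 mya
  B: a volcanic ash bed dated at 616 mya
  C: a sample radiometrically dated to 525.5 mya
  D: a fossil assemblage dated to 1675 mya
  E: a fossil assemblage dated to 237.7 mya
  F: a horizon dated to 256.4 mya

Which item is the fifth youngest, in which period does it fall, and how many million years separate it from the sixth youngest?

A, in the Ectasian; 405 million years to D

Sorted youngest-first by Ma: E (237.7), F (256.4), C (525.5), B (616), A (1270), D (1675).
The fifth youngest is A at 1270 Ma, which lies in 1400–1200 Ma: the Ectasian.
The sixth youngest is D at 1675 Ma; separation = |1270 − 1675| = 405 Myr.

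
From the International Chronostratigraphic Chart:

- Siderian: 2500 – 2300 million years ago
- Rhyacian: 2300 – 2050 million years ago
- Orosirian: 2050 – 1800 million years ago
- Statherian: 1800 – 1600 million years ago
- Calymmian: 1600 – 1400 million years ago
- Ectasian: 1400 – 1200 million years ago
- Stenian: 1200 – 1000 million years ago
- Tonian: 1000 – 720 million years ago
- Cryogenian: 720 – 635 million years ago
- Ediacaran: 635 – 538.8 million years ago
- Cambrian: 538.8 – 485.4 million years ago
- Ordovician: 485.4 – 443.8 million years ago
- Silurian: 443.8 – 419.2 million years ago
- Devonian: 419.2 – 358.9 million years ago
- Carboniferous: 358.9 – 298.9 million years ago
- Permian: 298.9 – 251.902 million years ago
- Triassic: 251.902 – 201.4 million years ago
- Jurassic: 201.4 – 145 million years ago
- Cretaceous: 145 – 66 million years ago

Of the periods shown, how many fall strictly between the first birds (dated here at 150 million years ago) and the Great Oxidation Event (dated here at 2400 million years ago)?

16

The older date is 2400 Ma and the younger is 150 Ma.
Periods with start < 2400 and end > 150 Ma: Rhyacian (2300–2050), Orosirian (2050–1800), Statherian (1800–1600), Calymmian (1600–1400), Ectasian (1400–1200), Stenian (1200–1000), Tonian (1000–720), Cryogenian (720–635), Ediacaran (635–538.8), Cambrian (538.8–485.4), Ordovician (485.4–443.8), Silurian (443.8–419.2), Devonian (419.2–358.9), Carboniferous (358.9–298.9), Permian (298.9–251.902), Triassic (251.902–201.4).
That is 16 complete periods.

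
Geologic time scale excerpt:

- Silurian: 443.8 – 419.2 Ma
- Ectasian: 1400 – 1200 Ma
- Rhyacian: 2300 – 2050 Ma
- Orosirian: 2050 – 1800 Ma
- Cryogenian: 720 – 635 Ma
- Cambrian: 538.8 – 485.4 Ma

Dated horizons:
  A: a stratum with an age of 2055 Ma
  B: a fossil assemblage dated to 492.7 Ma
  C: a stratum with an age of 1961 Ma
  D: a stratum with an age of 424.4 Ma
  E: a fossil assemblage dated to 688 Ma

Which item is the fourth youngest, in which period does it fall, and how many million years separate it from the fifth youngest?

Smaller Ma means younger, so youngest first: D 424.4 < B 492.7 < E 688 < C 1961 < A 2055.
Counting 4 along gives C (1961 Ma); the excerpt puts that inside the Orosirian, 2050–1800 Ma.
Next in line is A (2055 Ma), and 2055 − 1961 = 94 Myr.

C, in the Orosirian; 94 million years to A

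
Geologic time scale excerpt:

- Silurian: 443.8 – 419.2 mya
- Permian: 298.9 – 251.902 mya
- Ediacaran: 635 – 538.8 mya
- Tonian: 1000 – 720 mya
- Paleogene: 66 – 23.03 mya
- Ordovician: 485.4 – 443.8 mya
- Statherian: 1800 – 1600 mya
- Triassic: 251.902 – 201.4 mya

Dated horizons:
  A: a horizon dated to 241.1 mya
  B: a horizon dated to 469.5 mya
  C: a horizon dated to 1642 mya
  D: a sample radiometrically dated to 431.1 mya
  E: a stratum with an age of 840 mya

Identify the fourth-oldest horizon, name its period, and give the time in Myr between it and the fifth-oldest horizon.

Larger Ma means older, so oldest first: C 1642 > E 840 > B 469.5 > D 431.1 > A 241.1.
Counting 4 along gives D (431.1 Ma); the excerpt puts that inside the Silurian, 443.8–419.2 Ma.
Next in line is A (241.1 Ma), and 431.1 − 241.1 = 190 Myr.

D, in the Silurian; 190 million years to A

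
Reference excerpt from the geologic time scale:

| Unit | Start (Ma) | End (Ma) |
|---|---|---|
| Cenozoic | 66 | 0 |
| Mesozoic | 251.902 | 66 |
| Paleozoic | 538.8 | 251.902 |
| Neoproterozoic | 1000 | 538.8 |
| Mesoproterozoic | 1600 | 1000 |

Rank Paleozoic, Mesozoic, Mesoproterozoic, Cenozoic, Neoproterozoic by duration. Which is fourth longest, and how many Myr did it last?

Start − end for each: Paleozoic 538.8 − 251.902 = 286.898; Mesozoic 251.902 − 66 = 185.902; Mesoproterozoic 1600 − 1000 = 600; Cenozoic 66 − 0 = 66; Neoproterozoic 1000 − 538.8 = 461.2.
Ranking these from longest: Mesoproterozoic > Neoproterozoic > Paleozoic > Mesozoic > Cenozoic.
Position 4 in that ranking is Mesozoic, which lasted 185.902 Myr.

Mesozoic, 185.902 million years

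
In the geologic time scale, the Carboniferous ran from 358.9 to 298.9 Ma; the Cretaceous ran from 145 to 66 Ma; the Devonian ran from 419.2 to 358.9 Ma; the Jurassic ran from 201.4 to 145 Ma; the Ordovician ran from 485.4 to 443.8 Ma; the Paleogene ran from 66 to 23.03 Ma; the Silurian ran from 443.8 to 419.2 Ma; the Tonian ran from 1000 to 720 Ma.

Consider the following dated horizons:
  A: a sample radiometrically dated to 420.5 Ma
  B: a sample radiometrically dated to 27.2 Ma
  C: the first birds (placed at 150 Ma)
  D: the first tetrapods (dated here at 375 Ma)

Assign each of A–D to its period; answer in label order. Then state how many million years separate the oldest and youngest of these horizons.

Match each age against the start–end ranges in the excerpt: A = 420.5 Ma → Silurian (443.8–419.2); B = 27.2 Ma → Paleogene (66–23.03); C = 150 Ma → Jurassic (201.4–145); D = 375 Ma → Devonian (419.2–358.9).
The largest age is 420.5 Ma and the smallest is 27.2 Ma; their difference is 393.3 Myr.

A — Silurian; B — Paleogene; C — Jurassic; D — Devonian; span 393.3 million years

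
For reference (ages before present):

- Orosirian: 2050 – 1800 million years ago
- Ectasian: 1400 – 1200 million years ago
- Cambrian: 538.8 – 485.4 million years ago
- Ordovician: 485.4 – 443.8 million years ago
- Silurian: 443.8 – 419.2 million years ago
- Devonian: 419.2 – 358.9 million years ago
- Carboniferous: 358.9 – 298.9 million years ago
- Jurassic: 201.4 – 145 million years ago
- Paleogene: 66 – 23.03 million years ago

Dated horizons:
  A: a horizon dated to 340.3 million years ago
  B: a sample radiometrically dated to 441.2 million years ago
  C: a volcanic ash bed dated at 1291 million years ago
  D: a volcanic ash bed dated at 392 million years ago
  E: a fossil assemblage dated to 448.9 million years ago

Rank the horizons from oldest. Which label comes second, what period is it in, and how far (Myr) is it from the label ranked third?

E, in the Ordovician; 7.7 million years to B

Sorted oldest-first by Ma: C (1291), E (448.9), B (441.2), D (392), A (340.3).
The second oldest is E at 448.9 Ma, which lies in 485.4–443.8 Ma: the Ordovician.
The third oldest is B at 441.2 Ma; separation = |448.9 − 441.2| = 7.7 Myr.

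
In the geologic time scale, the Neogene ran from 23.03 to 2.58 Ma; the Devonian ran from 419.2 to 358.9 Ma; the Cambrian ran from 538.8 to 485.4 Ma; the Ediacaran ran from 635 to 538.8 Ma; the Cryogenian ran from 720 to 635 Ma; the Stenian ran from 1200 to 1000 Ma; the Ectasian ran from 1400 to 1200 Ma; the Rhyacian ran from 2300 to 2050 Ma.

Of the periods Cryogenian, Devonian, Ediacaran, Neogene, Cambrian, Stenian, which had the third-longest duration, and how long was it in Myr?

Cryogenian, 85 million years

Start − end for each: Cryogenian 720 − 635 = 85; Devonian 419.2 − 358.9 = 60.3; Ediacaran 635 − 538.8 = 96.2; Neogene 23.03 − 2.58 = 20.45; Cambrian 538.8 − 485.4 = 53.4; Stenian 1200 − 1000 = 200.
Ranking these from longest: Stenian > Ediacaran > Cryogenian > Devonian > Cambrian > Neogene.
Position 3 in that ranking is Cryogenian, which lasted 85 Myr.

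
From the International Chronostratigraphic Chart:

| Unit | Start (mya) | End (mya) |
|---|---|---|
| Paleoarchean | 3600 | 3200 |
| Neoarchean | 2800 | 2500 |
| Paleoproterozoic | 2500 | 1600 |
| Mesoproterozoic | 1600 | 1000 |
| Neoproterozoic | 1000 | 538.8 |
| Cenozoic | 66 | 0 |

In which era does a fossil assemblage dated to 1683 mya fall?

Paleoproterozoic

1683 Ma lies between 2500 and 1600 Ma, so it falls in the Paleoproterozoic.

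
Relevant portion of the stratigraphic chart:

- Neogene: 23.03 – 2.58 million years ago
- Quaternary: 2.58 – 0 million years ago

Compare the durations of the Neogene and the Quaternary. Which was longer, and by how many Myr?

Neogene: 23.03 − 2.58 = 20.45 Myr.
Quaternary: 2.58 − 0 = 2.58 Myr.
Difference: 20.45 − 2.58 = 17.87 Myr, so the Neogene was longer.

Neogene, by 17.87 million years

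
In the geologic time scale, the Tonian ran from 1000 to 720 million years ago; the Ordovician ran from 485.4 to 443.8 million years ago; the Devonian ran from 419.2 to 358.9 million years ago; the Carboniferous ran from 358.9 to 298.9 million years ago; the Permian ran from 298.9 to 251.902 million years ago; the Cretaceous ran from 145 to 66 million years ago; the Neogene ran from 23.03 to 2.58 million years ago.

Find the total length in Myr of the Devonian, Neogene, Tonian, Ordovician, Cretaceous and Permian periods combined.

Duration is start − end for each: (419.2 − 358.9) + (23.03 − 2.58) + (1000 − 720) + (485.4 − 443.8) + (145 − 66) + (298.9 − 251.902).
That is 60.3 + 20.45 + 280 + 41.6 + 79 + 46.998, which totals 528.348 million years.

528.348 million years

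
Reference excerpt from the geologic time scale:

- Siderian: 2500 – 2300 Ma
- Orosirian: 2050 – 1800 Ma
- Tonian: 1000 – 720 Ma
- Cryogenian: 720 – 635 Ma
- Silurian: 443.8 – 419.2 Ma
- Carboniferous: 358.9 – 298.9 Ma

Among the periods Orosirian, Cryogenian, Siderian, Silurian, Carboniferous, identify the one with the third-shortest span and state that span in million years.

Cryogenian, 85 million years

Durations: Orosirian 250; Cryogenian 85; Siderian 200; Silurian 24.6; Carboniferous 60 Myr.
Sorted shortest-first: Silurian (24.6), Carboniferous (60), Cryogenian (85), Siderian (200), Orosirian (250).
The third shortest is Cryogenian at 85 Myr.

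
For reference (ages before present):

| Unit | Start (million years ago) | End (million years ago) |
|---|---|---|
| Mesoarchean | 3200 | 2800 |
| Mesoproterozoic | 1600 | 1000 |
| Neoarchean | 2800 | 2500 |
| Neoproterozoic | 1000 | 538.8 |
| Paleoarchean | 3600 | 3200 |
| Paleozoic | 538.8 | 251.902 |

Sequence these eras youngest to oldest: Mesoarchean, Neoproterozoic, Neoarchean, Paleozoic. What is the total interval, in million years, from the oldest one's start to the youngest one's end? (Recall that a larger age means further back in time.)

Start ages (Ma): Mesoarchean 3200, Neoarchean 2800, Neoproterozoic 1000, Paleozoic 538.8.
Ordered youngest to oldest: Paleozoic, Neoproterozoic, Neoarchean, Mesoarchean.
Span = 3200 − 251.902 = 2948.098 Myr.

Paleozoic → Neoproterozoic → Neoarchean → Mesoarchean; total span 2948.098 Myr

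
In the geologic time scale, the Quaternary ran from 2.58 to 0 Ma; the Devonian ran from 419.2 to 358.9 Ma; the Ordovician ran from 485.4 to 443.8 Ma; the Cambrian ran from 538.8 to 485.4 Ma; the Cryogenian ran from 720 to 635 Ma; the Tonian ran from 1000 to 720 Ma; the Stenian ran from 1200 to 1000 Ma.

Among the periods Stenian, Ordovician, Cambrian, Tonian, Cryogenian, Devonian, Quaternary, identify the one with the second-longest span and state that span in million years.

Stenian, 200 million years

Durations: Stenian 200; Ordovician 41.6; Cambrian 53.4; Tonian 280; Cryogenian 85; Devonian 60.3; Quaternary 2.58 Myr.
Sorted longest-first: Tonian (280), Stenian (200), Cryogenian (85), Devonian (60.3), Cambrian (53.4), Ordovician (41.6), Quaternary (2.58).
The second longest is Stenian at 200 Myr.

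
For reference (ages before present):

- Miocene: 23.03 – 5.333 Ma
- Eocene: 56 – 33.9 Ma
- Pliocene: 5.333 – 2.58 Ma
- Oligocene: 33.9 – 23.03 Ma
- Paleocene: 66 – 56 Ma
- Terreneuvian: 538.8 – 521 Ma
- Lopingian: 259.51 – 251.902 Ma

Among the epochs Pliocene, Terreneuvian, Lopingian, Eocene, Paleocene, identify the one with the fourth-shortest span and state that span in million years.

Terreneuvian, 17.8 million years

Durations: Pliocene 2.753; Terreneuvian 17.8; Lopingian 7.608; Eocene 22.1; Paleocene 10 Myr.
Sorted shortest-first: Pliocene (2.753), Lopingian (7.608), Paleocene (10), Terreneuvian (17.8), Eocene (22.1).
The fourth shortest is Terreneuvian at 17.8 Myr.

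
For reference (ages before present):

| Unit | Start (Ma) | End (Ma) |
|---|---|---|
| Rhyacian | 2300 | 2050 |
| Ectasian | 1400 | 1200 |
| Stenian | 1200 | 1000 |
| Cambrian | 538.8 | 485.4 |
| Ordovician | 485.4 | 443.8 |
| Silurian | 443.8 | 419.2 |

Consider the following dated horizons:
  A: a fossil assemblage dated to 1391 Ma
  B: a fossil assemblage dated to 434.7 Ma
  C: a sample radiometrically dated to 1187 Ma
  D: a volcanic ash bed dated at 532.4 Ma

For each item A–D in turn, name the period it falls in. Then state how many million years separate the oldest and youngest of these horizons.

A — Ectasian; B — Silurian; C — Stenian; D — Cambrian; span 956.3 million years

Match each age against the start–end ranges in the excerpt: A = 1391 Ma → Ectasian (1400–1200); B = 434.7 Ma → Silurian (443.8–419.2); C = 1187 Ma → Stenian (1200–1000); D = 532.4 Ma → Cambrian (538.8–485.4).
The largest age is 1391 Ma and the smallest is 434.7 Ma; their difference is 956.3 Myr.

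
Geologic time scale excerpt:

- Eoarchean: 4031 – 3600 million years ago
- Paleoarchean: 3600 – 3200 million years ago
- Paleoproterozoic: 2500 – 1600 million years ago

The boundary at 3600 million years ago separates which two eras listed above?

Eoarchean and Paleoarchean

The Eoarchean ends at 3600 million years ago and the Paleoarchean begins at 3600 million years ago, so they share that boundary.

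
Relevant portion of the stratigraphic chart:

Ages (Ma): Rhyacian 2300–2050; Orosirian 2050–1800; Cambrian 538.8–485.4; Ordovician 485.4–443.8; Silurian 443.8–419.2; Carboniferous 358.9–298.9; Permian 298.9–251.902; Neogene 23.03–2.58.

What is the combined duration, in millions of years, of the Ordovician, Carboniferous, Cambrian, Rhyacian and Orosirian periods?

655 million years

Duration is start − end for each: (485.4 − 443.8) + (358.9 − 298.9) + (538.8 − 485.4) + (2300 − 2050) + (2050 − 1800).
That is 41.6 + 60 + 53.4 + 250 + 250, which totals 655 million years.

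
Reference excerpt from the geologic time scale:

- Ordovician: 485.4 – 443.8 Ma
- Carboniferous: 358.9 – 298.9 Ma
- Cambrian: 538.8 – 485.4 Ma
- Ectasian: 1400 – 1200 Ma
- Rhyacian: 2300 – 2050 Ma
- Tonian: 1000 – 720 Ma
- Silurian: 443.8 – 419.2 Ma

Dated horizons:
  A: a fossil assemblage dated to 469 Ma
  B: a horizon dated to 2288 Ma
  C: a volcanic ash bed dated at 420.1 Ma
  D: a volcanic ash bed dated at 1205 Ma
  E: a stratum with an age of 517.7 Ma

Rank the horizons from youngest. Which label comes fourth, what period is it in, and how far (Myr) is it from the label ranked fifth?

Sorted youngest-first by Ma: C (420.1), A (469), E (517.7), D (1205), B (2288).
The fourth youngest is D at 1205 Ma, which lies in 1400–1200 Ma: the Ectasian.
The fifth youngest is B at 2288 Ma; separation = |1205 − 2288| = 1083 Myr.

D, in the Ectasian; 1083 million years to B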